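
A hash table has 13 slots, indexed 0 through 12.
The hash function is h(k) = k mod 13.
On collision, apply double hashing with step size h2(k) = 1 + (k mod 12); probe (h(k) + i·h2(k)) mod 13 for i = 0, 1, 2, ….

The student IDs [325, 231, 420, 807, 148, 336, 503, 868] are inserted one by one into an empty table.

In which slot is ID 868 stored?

325 hashes to 0; slot 0 is free => place at 0.
231 hashes to 10; slot 10 is free => place at 10.
420 hashes to 4; slot 4 is free => place at 4.
807 hashes to 1; slot 1 is free => place at 1.
148 hashes to 5; slot 5 is free => place at 5.
336 hashes to 11; slot 11 is free => place at 11.
503 hashes to 9; slot 9 is free => place at 9.
868 hashes to 10, h2=5; 10 taken => place at 2.
Table: [325, 807, 868, —, 420, 148, —, —, —, 503, 231, 336, —]

2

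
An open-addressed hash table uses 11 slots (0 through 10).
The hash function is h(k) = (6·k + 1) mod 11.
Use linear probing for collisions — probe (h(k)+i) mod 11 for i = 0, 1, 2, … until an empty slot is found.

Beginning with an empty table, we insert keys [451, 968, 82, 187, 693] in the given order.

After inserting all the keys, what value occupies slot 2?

Insert 451: h=1, slot 1 empty -> index 1.
Insert 968: h=1, slot 1 occupied -> index 2.
Insert 82: h=9, slot 9 empty -> index 9.
Insert 187: h=1, slots 1,2 occupied -> index 3.
Insert 693: h=1, slots 1,2,3 occupied -> index 4.
Table: [_, 451, 968, 187, 693, _, _, _, _, 82, _]

968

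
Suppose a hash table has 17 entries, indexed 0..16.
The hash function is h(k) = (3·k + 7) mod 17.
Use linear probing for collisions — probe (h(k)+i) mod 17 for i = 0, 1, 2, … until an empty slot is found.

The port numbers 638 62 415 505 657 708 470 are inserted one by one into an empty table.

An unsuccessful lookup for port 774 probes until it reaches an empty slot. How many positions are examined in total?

Insert 638: h=0, slot 0 empty => index 0.
Insert 62: h=6, slot 6 empty => index 6.
Insert 415: h=11, slot 11 empty => index 11.
Insert 505: h=9, slot 9 empty => index 9.
Insert 657: h=6, slot 6 occupied => index 7.
Insert 708: h=6, slots 6,7 occupied => index 8.
Insert 470: h=6, slots 6,7,8,9 occupied => index 10.
Table: [638, -, -, -, -, -, 62, 657, 708, 505, 470, 415, -, -, -, -, -]
Lookup 774: h=0, probe 0,1 → slot 1 empty, not found.

2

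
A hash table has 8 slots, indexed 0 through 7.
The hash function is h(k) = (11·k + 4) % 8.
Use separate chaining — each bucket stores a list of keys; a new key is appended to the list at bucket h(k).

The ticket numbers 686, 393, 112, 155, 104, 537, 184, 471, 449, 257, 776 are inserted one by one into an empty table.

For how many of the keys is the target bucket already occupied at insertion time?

6

686 → bucket 6
393 → bucket 7
112 → bucket 4
155 → bucket 5
104 → bucket 4 (collision)
537 → bucket 7 (collision)
184 → bucket 4 (collision)
471 → bucket 1
449 → bucket 7 (collision)
257 → bucket 7 (collision)
776 → bucket 4 (collision)
Final buckets:
0: —
1: 471
2: —
3: —
4: 112 -> 104 -> 184 -> 776
5: 155
6: 686
7: 393 -> 537 -> 449 -> 257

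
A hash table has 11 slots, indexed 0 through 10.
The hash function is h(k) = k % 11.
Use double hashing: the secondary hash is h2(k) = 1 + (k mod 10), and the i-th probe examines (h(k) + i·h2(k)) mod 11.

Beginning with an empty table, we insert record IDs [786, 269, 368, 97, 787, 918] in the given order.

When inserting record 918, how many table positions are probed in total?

786: h=5 -> slot 5
269: h=5, h2=10, probe 5,4 -> slot 4
368: h=5, h2=9, probe 5,3 -> slot 3
97: h=9 -> slot 9
787: h=6 -> slot 6
918: h=5, h2=9, probe 5,3,1 -> slot 1
Table: [∅, 918, ∅, 368, 269, 786, 787, ∅, ∅, 97, ∅]

3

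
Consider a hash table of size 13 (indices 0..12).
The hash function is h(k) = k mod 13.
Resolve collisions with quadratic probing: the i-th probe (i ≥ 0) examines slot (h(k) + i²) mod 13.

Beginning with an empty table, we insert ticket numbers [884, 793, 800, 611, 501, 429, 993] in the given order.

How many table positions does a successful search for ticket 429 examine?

Insert 884: h=0, slot 0 empty => index 0.
Insert 793: h=0, slot 0 occupied => index 1.
Insert 800: h=7, slot 7 empty => index 7.
Insert 611: h=0, slots 0,1 occupied => index 4.
Insert 501: h=7, slot 7 occupied => index 8.
Insert 429: h=0, slots 0,1,4 occupied => index 9.
Insert 993: h=5, slot 5 empty => index 5.
Table: [884, 793, ∅, ∅, 611, 993, ∅, 800, 501, 429, ∅, ∅, ∅]
Lookup 429: h=0, probe 0,1,4,9 → found at 9.

4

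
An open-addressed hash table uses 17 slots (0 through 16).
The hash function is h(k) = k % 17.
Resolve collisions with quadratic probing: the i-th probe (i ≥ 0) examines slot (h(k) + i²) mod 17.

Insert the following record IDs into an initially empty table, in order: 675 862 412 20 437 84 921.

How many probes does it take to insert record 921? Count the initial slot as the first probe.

Insert 675: h=12, slot 12 empty => index 12.
Insert 862: h=12, slot 12 occupied => index 13.
Insert 412: h=4, slot 4 empty => index 4.
Insert 20: h=3, slot 3 empty => index 3.
Insert 437: h=12, slots 12,13 occupied => index 16.
Insert 84: h=16, slot 16 occupied => index 0.
Insert 921: h=3, slots 3,4 occupied => index 7.
Table: [84, —, —, 20, 412, —, —, 921, —, —, —, —, 675, 862, —, —, 437]

3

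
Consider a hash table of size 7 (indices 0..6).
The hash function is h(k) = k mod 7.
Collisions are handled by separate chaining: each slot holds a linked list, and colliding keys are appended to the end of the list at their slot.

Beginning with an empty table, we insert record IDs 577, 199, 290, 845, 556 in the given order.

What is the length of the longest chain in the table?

Insert 577: h=3, bucket 3 empty -> new chain.
Insert 199: h=3, bucket 3 nonempty -> append to chain.
Insert 290: h=3, bucket 3 nonempty -> append to chain.
Insert 845: h=5, bucket 5 empty -> new chain.
Insert 556: h=3, bucket 3 nonempty -> append to chain.
Final buckets:
0: -
1: -
2: -
3: 577 -> 199 -> 290 -> 556
4: -
5: 845
6: -

4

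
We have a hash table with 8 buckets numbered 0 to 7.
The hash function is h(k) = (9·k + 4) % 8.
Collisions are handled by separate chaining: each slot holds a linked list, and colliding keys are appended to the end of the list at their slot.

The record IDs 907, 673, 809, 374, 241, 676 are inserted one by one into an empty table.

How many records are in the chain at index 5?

3

Insert 907: h=7, bucket 7 empty -> new chain.
Insert 673: h=5, bucket 5 empty -> new chain.
Insert 809: h=5, bucket 5 nonempty -> append to chain.
Insert 374: h=2, bucket 2 empty -> new chain.
Insert 241: h=5, bucket 5 nonempty -> append to chain.
Insert 676: h=0, bucket 0 empty -> new chain.
Final buckets:
0: 676
1: -
2: 374
3: -
4: -
5: 673 -> 809 -> 241
6: -
7: 907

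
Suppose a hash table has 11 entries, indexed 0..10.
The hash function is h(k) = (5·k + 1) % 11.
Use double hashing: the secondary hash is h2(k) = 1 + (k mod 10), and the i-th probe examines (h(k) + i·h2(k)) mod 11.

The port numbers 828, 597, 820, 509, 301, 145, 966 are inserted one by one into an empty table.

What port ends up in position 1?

966

828 hashes to 5; slot 5 is free → place at 5.
597 hashes to 5, h2=8; 5 taken → place at 2.
820 hashes to 9; slot 9 is free → place at 9.
509 hashes to 5, h2=10; 5 taken → place at 4.
301 hashes to 10; slot 10 is free → place at 10.
145 hashes to 0; slot 0 is free → place at 0.
966 hashes to 2, h2=7; 2,9,5 taken → place at 1.
Table: [145, 966, 597, -, 509, 828, -, -, -, 820, 301]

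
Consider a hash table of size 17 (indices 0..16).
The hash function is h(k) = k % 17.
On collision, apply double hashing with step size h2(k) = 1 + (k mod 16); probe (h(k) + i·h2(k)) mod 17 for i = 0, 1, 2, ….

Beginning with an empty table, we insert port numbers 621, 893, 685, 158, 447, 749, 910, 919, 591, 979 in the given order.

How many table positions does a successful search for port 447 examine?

Insert 621: h=9, slot 9 empty → index 9.
Insert 893: h=9, h2=14, slot 9 occupied → index 6.
Insert 685: h=5, slot 5 empty → index 5.
Insert 158: h=5, h2=15, slot 5 occupied → index 3.
Insert 447: h=5, h2=16, slot 5 occupied → index 4.
Insert 749: h=1, slot 1 empty → index 1.
Insert 910: h=9, h2=15, slot 9 occupied → index 7.
Insert 919: h=1, h2=8, slots 1,9 occupied → index 0.
Insert 591: h=13, slot 13 empty → index 13.
Insert 979: h=10, slot 10 empty → index 10.
Table: [919, 749, -, 158, 447, 685, 893, 910, -, 621, 979, -, -, 591, -, -, -]
Lookup 447: h=5, h2=16, probe 5,4 → found at 4.

2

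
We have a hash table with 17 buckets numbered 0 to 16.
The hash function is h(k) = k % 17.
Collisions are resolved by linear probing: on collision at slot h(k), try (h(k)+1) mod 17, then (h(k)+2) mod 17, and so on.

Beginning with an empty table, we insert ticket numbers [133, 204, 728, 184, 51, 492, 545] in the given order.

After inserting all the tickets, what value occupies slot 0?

133: h=14 => slot 14
204: h=0 => slot 0
728: h=14, probe 14,15 => slot 15
184: h=14, probe 14,15,16 => slot 16
51: h=0, probe 0,1 => slot 1
492: h=16, probe 16,0,1,2 => slot 2
545: h=1, probe 1,2,3 => slot 3
Table: [204, 51, 492, 545, ∅, ∅, ∅, ∅, ∅, ∅, ∅, ∅, ∅, ∅, 133, 728, 184]

204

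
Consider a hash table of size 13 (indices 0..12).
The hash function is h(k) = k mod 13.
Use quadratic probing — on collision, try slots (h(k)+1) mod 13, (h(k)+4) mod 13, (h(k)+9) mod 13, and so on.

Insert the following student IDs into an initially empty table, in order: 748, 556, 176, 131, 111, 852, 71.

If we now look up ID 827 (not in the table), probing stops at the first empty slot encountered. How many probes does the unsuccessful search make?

2

748: h=7 => slot 7
556: h=10 => slot 10
176: h=7, probe 7,8 => slot 8
131: h=1 => slot 1
111: h=7, probe 7,8,11 => slot 11
852: h=7, probe 7,8,11,3 => slot 3
71: h=6 => slot 6
Table: [-, 131, -, 852, -, -, 71, 748, 176, -, 556, 111, -]
Lookup 827: h=8, probe 8,9 → slot 9 empty, not found.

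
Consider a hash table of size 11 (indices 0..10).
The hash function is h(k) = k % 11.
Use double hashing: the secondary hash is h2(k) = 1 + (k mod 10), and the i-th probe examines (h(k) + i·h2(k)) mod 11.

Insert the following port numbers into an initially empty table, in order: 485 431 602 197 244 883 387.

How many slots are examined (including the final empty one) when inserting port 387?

4

Insert 485: h=1, slot 1 empty -> index 1.
Insert 431: h=2, slot 2 empty -> index 2.
Insert 602: h=8, slot 8 empty -> index 8.
Insert 197: h=10, slot 10 empty -> index 10.
Insert 244: h=2, h2=5, slot 2 occupied -> index 7.
Insert 883: h=3, slot 3 empty -> index 3.
Insert 387: h=2, h2=8, slots 2,10,7 occupied -> index 4.
Table: [-, 485, 431, 883, 387, -, -, 244, 602, -, 197]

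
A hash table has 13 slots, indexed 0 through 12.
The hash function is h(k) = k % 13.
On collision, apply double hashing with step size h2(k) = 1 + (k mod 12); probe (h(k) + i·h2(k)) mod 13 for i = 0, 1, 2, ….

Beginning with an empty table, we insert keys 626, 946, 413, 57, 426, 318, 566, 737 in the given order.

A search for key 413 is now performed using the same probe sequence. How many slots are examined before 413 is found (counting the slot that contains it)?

2

626 hashes to 2; slot 2 is free => place at 2.
946 hashes to 10; slot 10 is free => place at 10.
413 hashes to 10, h2=6; 10 taken => place at 3.
57 hashes to 5; slot 5 is free => place at 5.
426 hashes to 10, h2=7; 10 taken => place at 4.
318 hashes to 6; slot 6 is free => place at 6.
566 hashes to 7; slot 7 is free => place at 7.
737 hashes to 9; slot 9 is free => place at 9.
Table: [-, -, 626, 413, 426, 57, 318, 566, -, 737, 946, -, -]
Lookup 413: h=10, h2=6, probe 10,3 → found at 3.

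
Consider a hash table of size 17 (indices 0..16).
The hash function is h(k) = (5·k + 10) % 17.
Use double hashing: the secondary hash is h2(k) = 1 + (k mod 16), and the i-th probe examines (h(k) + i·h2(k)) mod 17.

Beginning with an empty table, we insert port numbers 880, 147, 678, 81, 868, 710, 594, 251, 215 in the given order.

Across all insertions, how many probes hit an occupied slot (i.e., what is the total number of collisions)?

6

Insert 880: h=7, slot 7 empty -> index 7.
Insert 147: h=14, slot 14 empty -> index 14.
Insert 678: h=0, slot 0 empty -> index 0.
Insert 81: h=7, h2=2, slot 7 occupied -> index 9.
Insert 868: h=15, slot 15 empty -> index 15.
Insert 710: h=7, h2=7, slots 7,14 occupied -> index 4.
Insert 594: h=5, slot 5 empty -> index 5.
Insert 251: h=7, h2=12, slot 7 occupied -> index 2.
Insert 215: h=14, h2=8, slots 14,5 occupied -> index 13.
Table: [678, ., 251, ., 710, 594, ., 880, ., 81, ., ., ., 215, 147, 868, .]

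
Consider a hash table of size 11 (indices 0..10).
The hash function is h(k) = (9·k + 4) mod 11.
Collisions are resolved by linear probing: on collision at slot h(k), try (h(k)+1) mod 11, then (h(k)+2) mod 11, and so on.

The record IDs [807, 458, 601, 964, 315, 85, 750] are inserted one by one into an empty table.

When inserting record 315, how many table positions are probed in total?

Insert 807: h=7, slot 7 empty => index 7.
Insert 458: h=1, slot 1 empty => index 1.
Insert 601: h=1, slot 1 occupied => index 2.
Insert 964: h=1, slots 1,2 occupied => index 3.
Insert 315: h=1, slots 1,2,3 occupied => index 4.
Insert 85: h=10, slot 10 empty => index 10.
Insert 750: h=0, slot 0 empty => index 0.
Table: [750, 458, 601, 964, 315, —, —, 807, —, —, 85]

4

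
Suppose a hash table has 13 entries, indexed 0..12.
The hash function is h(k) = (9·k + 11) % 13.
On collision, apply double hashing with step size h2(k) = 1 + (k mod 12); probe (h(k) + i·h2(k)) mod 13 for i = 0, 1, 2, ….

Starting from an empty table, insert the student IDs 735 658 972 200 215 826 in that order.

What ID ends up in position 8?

735 hashes to 9; slot 9 is free → place at 9.
658 hashes to 5; slot 5 is free → place at 5.
972 hashes to 10; slot 10 is free → place at 10.
200 hashes to 4; slot 4 is free → place at 4.
215 hashes to 9, h2=12; 9 taken → place at 8.
826 hashes to 9, h2=11; 9 taken → place at 7.
Table: [., ., ., ., 200, 658, ., 826, 215, 735, 972, ., .]

215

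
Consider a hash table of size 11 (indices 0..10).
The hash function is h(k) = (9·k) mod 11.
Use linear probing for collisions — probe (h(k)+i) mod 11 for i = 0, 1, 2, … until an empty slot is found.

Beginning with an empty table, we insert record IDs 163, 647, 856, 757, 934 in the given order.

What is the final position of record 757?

7

Insert 163: h=4, slot 4 empty → index 4.
Insert 647: h=4, slot 4 occupied → index 5.
Insert 856: h=4, slots 4,5 occupied → index 6.
Insert 757: h=4, slots 4,5,6 occupied → index 7.
Insert 934: h=2, slot 2 empty → index 2.
Table: [-, -, 934, -, 163, 647, 856, 757, -, -, -]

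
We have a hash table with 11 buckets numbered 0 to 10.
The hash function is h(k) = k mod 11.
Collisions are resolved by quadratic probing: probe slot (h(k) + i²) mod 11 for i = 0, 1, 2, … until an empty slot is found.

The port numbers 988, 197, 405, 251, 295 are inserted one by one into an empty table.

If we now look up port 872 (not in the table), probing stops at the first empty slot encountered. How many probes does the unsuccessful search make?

Insert 988: h=9, slot 9 empty → index 9.
Insert 197: h=10, slot 10 empty → index 10.
Insert 405: h=9, slots 9,10 occupied → index 2.
Insert 251: h=9, slots 9,10,2 occupied → index 7.
Insert 295: h=9, slots 9,10,2,7 occupied → index 3.
Table: [-, -, 405, 295, -, -, -, 251, -, 988, 197]
Lookup 872: h=3, probe 3,4 → slot 4 empty, not found.

2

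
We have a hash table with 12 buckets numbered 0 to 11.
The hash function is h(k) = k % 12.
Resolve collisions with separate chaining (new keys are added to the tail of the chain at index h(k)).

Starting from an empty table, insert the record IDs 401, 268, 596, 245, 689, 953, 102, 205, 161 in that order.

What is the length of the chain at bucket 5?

Insert 401: h=5, bucket 5 empty → new chain.
Insert 268: h=4, bucket 4 empty → new chain.
Insert 596: h=8, bucket 8 empty → new chain.
Insert 245: h=5, bucket 5 nonempty → append to chain.
Insert 689: h=5, bucket 5 nonempty → append to chain.
Insert 953: h=5, bucket 5 nonempty → append to chain.
Insert 102: h=6, bucket 6 empty → new chain.
Insert 205: h=1, bucket 1 empty → new chain.
Insert 161: h=5, bucket 5 nonempty → append to chain.
Final buckets:
0: _
1: 205
2: _
3: _
4: 268
5: 401 -> 245 -> 689 -> 953 -> 161
6: 102
7: _
8: 596
9: _
10: _
11: _

5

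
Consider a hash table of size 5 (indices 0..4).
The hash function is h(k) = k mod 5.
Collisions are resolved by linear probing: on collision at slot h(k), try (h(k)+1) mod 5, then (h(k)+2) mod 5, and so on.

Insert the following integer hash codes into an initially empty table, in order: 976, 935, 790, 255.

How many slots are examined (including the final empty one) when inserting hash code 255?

976 hashes to 1; slot 1 is free => place at 1.
935 hashes to 0; slot 0 is free => place at 0.
790 hashes to 0; 0,1 taken => place at 2.
255 hashes to 0; 0,1,2 taken => place at 3.
Table: [935, 976, 790, 255, —]

4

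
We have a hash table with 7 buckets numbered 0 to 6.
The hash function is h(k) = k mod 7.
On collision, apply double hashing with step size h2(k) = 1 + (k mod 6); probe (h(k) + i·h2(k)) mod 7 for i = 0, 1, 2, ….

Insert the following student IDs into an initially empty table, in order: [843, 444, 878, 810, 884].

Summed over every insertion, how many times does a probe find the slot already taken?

2

Insert 843: h=3, slot 3 empty -> index 3.
Insert 444: h=3, h2=1, slot 3 occupied -> index 4.
Insert 878: h=3, h2=3, slot 3 occupied -> index 6.
Insert 810: h=5, slot 5 empty -> index 5.
Insert 884: h=2, slot 2 empty -> index 2.
Table: [∅, ∅, 884, 843, 444, 810, 878]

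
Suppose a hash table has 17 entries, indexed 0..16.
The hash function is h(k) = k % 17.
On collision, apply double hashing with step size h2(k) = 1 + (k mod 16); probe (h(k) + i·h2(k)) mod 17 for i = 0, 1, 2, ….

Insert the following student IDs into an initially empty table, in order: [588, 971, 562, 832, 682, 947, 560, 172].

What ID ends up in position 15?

Insert 588: h=10, slot 10 empty => index 10.
Insert 971: h=2, slot 2 empty => index 2.
Insert 562: h=1, slot 1 empty => index 1.
Insert 832: h=16, slot 16 empty => index 16.
Insert 682: h=2, h2=11, slot 2 occupied => index 13.
Insert 947: h=12, slot 12 empty => index 12.
Insert 560: h=16, h2=1, slot 16 occupied => index 0.
Insert 172: h=2, h2=13, slot 2 occupied => index 15.
Table: [560, 562, 971, —, —, —, —, —, —, —, 588, —, 947, 682, —, 172, 832]

172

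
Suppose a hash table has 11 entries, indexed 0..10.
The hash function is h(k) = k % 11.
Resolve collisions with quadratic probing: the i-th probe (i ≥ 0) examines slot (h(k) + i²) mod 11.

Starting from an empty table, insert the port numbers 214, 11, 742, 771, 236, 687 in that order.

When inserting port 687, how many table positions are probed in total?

4

214 hashes to 5; slot 5 is free -> place at 5.
11 hashes to 0; slot 0 is free -> place at 0.
742 hashes to 5; 5 taken -> place at 6.
771 hashes to 1; slot 1 is free -> place at 1.
236 hashes to 5; 5,6 taken -> place at 9.
687 hashes to 5; 5,6,9 taken -> place at 3.
Table: [11, 771, —, 687, —, 214, 742, —, —, 236, —]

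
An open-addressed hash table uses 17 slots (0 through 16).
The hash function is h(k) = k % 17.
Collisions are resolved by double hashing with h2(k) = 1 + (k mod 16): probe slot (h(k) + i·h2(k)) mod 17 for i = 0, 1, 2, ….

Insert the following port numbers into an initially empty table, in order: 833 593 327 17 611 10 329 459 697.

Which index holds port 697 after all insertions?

833: h=0 -> slot 0
593: h=15 -> slot 15
327: h=4 -> slot 4
17: h=0, h2=2, probe 0,2 -> slot 2
611: h=16 -> slot 16
10: h=10 -> slot 10
329: h=6 -> slot 6
459: h=0, h2=12, probe 0,12 -> slot 12
697: h=0, h2=10, probe 0,10,3 -> slot 3
Table: [833, _, 17, 697, 327, _, 329, _, _, _, 10, _, 459, _, _, 593, 611]

3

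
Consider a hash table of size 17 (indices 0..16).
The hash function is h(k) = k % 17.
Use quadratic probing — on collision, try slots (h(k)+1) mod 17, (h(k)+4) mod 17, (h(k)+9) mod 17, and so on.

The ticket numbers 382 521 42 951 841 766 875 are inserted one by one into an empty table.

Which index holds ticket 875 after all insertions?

382: h=8 => slot 8
521: h=11 => slot 11
42: h=8, probe 8,9 => slot 9
951: h=16 => slot 16
841: h=8, probe 8,9,12 => slot 12
766: h=1 => slot 1
875: h=8, probe 8,9,12,0 => slot 0
Table: [875, 766, -, -, -, -, -, -, 382, 42, -, 521, 841, -, -, -, 951]

0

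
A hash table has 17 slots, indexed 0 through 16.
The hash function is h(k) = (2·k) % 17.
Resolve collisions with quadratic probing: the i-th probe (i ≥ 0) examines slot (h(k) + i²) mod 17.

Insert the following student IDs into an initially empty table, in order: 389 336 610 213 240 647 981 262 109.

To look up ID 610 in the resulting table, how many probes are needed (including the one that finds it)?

389 hashes to 13; slot 13 is free -> place at 13.
336 hashes to 9; slot 9 is free -> place at 9.
610 hashes to 13; 13 taken -> place at 14.
213 hashes to 1; slot 1 is free -> place at 1.
240 hashes to 4; slot 4 is free -> place at 4.
647 hashes to 2; slot 2 is free -> place at 2.
981 hashes to 7; slot 7 is free -> place at 7.
262 hashes to 14; 14 taken -> place at 15.
109 hashes to 14; 14,15,1 taken -> place at 6.
Table: [∅, 213, 647, ∅, 240, ∅, 109, 981, ∅, 336, ∅, ∅, ∅, 389, 610, 262, ∅]
Lookup 610: h=13, probe 13,14 → found at 14.

2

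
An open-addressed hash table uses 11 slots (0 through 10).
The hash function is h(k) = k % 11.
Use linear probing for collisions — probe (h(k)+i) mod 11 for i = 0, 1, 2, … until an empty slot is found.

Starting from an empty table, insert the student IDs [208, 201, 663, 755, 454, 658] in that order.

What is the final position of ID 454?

208 hashes to 10; slot 10 is free -> place at 10.
201 hashes to 3; slot 3 is free -> place at 3.
663 hashes to 3; 3 taken -> place at 4.
755 hashes to 7; slot 7 is free -> place at 7.
454 hashes to 3; 3,4 taken -> place at 5.
658 hashes to 9; slot 9 is free -> place at 9.
Table: [∅, ∅, ∅, 201, 663, 454, ∅, 755, ∅, 658, 208]

5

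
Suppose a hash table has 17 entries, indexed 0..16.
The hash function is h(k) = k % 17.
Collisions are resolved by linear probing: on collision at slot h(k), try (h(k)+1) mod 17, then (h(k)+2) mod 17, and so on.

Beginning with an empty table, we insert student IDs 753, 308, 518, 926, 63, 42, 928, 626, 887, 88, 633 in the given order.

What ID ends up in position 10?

42

753: h=5 => slot 5
308: h=2 => slot 2
518: h=8 => slot 8
926: h=8, probe 8,9 => slot 9
63: h=12 => slot 12
42: h=8, probe 8,9,10 => slot 10
928: h=10, probe 10,11 => slot 11
626: h=14 => slot 14
887: h=3 => slot 3
88: h=3, probe 3,4 => slot 4
633: h=4, probe 4,5,6 => slot 6
Table: [-, -, 308, 887, 88, 753, 633, -, 518, 926, 42, 928, 63, -, 626, -, -]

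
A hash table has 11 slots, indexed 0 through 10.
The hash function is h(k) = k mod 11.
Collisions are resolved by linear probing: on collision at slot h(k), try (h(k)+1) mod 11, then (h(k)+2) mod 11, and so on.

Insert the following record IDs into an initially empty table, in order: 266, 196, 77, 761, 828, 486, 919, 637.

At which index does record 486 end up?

266 hashes to 2; slot 2 is free -> place at 2.
196 hashes to 9; slot 9 is free -> place at 9.
77 hashes to 0; slot 0 is free -> place at 0.
761 hashes to 2; 2 taken -> place at 3.
828 hashes to 3; 3 taken -> place at 4.
486 hashes to 2; 2,3,4 taken -> place at 5.
919 hashes to 6; slot 6 is free -> place at 6.
637 hashes to 10; slot 10 is free -> place at 10.
Table: [77, _, 266, 761, 828, 486, 919, _, _, 196, 637]

5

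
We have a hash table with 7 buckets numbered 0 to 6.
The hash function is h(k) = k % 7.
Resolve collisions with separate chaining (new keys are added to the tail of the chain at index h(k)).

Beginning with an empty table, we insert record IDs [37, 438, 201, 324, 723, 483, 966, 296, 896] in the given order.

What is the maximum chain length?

Insert 37: h=2, bucket 2 empty → new chain.
Insert 438: h=4, bucket 4 empty → new chain.
Insert 201: h=5, bucket 5 empty → new chain.
Insert 324: h=2, bucket 2 nonempty → append to chain.
Insert 723: h=2, bucket 2 nonempty → append to chain.
Insert 483: h=0, bucket 0 empty → new chain.
Insert 966: h=0, bucket 0 nonempty → append to chain.
Insert 296: h=2, bucket 2 nonempty → append to chain.
Insert 896: h=0, bucket 0 nonempty → append to chain.
Final buckets:
0: 483 -> 966 -> 896
1: -
2: 37 -> 324 -> 723 -> 296
3: -
4: 438
5: 201
6: -

4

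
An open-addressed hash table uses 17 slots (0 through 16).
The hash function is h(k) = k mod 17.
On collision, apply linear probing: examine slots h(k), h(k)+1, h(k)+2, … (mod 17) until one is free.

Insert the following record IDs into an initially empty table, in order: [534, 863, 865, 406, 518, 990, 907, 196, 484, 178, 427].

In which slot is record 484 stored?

10

534 hashes to 7; slot 7 is free -> place at 7.
863 hashes to 13; slot 13 is free -> place at 13.
865 hashes to 15; slot 15 is free -> place at 15.
406 hashes to 15; 15 taken -> place at 16.
518 hashes to 8; slot 8 is free -> place at 8.
990 hashes to 4; slot 4 is free -> place at 4.
907 hashes to 6; slot 6 is free -> place at 6.
196 hashes to 9; slot 9 is free -> place at 9.
484 hashes to 8; 8,9 taken -> place at 10.
178 hashes to 8; 8,9,10 taken -> place at 11.
427 hashes to 2; slot 2 is free -> place at 2.
Table: [∅, ∅, 427, ∅, 990, ∅, 907, 534, 518, 196, 484, 178, ∅, 863, ∅, 865, 406]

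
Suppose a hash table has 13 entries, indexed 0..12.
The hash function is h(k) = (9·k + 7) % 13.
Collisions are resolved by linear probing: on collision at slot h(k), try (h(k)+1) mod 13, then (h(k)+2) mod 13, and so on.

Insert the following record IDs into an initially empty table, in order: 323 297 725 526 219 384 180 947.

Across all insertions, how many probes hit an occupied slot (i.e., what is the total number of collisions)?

14

323: h=2 → slot 2
297: h=2, probe 2,3 → slot 3
725: h=6 → slot 6
526: h=9 → slot 9
219: h=2, probe 2,3,4 → slot 4
384: h=5 → slot 5
180: h=2, probe 2,3,4,5,6,7 → slot 7
947: h=2, probe 2,3,4,5,6,7,8 → slot 8
Table: [∅, ∅, 323, 297, 219, 384, 725, 180, 947, 526, ∅, ∅, ∅]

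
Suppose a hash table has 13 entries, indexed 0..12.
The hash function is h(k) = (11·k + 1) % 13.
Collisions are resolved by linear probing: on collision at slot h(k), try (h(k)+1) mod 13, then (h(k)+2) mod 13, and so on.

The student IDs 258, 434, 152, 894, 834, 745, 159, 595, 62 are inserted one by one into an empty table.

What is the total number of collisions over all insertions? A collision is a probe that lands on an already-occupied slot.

258: h=5 -> slot 5
434: h=4 -> slot 4
152: h=9 -> slot 9
894: h=7 -> slot 7
834: h=10 -> slot 10
745: h=6 -> slot 6
159: h=8 -> slot 8
595: h=7, probe 7,8,9,10,11 -> slot 11
62: h=7, probe 7,8,9,10,11,12 -> slot 12
Table: [-, -, -, -, 434, 258, 745, 894, 159, 152, 834, 595, 62]

9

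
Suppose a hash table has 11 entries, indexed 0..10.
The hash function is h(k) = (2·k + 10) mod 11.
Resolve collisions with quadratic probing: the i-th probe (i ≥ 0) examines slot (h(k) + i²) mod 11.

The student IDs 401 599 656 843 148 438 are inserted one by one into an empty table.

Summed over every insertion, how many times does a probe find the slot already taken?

5

Insert 401: h=9, slot 9 empty → index 9.
Insert 599: h=9, slot 9 occupied → index 10.
Insert 656: h=2, slot 2 empty → index 2.
Insert 843: h=2, slot 2 occupied → index 3.
Insert 148: h=9, slots 9,10,2 occupied → index 7.
Insert 438: h=6, slot 6 empty → index 6.
Table: [∅, ∅, 656, 843, ∅, ∅, 438, 148, ∅, 401, 599]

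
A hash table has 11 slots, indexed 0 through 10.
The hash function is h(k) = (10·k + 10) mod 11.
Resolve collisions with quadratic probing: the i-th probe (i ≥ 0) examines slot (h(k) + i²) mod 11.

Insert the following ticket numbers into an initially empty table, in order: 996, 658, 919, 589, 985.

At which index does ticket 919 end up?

996 hashes to 4; slot 4 is free → place at 4.
658 hashes to 1; slot 1 is free → place at 1.
919 hashes to 4; 4 taken → place at 5.
589 hashes to 4; 4,5 taken → place at 8.
985 hashes to 4; 4,5,8 taken → place at 2.
Table: [-, 658, 985, -, 996, 919, -, -, 589, -, -]

5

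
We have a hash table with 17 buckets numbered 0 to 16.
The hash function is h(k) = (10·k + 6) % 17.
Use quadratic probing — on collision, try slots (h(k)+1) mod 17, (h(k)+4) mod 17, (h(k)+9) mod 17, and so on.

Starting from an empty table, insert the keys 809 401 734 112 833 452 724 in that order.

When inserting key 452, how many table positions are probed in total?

4

809 hashes to 4; slot 4 is free -> place at 4.
401 hashes to 4; 4 taken -> place at 5.
734 hashes to 2; slot 2 is free -> place at 2.
112 hashes to 4; 4,5 taken -> place at 8.
833 hashes to 6; slot 6 is free -> place at 6.
452 hashes to 4; 4,5,8 taken -> place at 13.
724 hashes to 4; 4,5,8,13 taken -> place at 3.
Table: [_, _, 734, 724, 809, 401, 833, _, 112, _, _, _, _, 452, _, _, _]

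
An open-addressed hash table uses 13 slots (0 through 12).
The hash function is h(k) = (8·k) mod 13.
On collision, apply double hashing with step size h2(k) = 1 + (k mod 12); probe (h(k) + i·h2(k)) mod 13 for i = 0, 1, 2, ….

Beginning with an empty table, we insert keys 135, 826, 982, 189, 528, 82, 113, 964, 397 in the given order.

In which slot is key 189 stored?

Insert 135: h=1, slot 1 empty → index 1.
Insert 826: h=4, slot 4 empty → index 4.
Insert 982: h=4, h2=11, slot 4 occupied → index 2.
Insert 189: h=4, h2=10, slots 4,1 occupied → index 11.
Insert 528: h=12, slot 12 empty → index 12.
Insert 82: h=6, slot 6 empty → index 6.
Insert 113: h=7, slot 7 empty → index 7.
Insert 964: h=3, slot 3 empty → index 3.
Insert 397: h=4, h2=2, slots 4,6 occupied → index 8.
Table: [∅, 135, 982, 964, 826, ∅, 82, 113, 397, ∅, ∅, 189, 528]

11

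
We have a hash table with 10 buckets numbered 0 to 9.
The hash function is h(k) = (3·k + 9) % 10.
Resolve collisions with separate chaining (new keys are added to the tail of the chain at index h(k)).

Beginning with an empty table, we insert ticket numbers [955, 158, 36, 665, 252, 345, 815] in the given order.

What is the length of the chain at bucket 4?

Insert 955: h=4, bucket 4 empty → new chain.
Insert 158: h=3, bucket 3 empty → new chain.
Insert 36: h=7, bucket 7 empty → new chain.
Insert 665: h=4, bucket 4 nonempty → append to chain.
Insert 252: h=5, bucket 5 empty → new chain.
Insert 345: h=4, bucket 4 nonempty → append to chain.
Insert 815: h=4, bucket 4 nonempty → append to chain.
Final buckets:
0: ∅
1: ∅
2: ∅
3: 158
4: 955 -> 665 -> 345 -> 815
5: 252
6: ∅
7: 36
8: ∅
9: ∅

4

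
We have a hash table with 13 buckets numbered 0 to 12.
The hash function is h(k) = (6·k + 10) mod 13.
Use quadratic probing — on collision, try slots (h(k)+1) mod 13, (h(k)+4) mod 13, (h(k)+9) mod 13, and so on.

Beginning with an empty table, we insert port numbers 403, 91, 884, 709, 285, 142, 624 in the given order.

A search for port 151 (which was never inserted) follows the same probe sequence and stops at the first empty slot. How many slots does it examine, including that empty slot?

403: h=10 → slot 10
91: h=10, probe 10,11 → slot 11
884: h=10, probe 10,11,1 → slot 1
709: h=0 → slot 0
285: h=4 → slot 4
142: h=4, probe 4,5 → slot 5
624: h=10, probe 10,11,1,6 → slot 6
Table: [709, 884, _, _, 285, 142, 624, _, _, _, 403, 91, _]
Lookup 151: h=6, probe 6,7 → slot 7 empty, not found.

2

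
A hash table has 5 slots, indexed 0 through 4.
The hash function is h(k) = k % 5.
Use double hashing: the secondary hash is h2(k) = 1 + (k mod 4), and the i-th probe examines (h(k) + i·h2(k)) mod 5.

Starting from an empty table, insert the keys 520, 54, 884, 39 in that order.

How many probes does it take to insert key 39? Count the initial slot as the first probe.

520 hashes to 0; slot 0 is free → place at 0.
54 hashes to 4; slot 4 is free → place at 4.
884 hashes to 4, h2=1; 4,0 taken → place at 1.
39 hashes to 4, h2=4; 4 taken → place at 3.
Table: [520, 884, ∅, 39, 54]

2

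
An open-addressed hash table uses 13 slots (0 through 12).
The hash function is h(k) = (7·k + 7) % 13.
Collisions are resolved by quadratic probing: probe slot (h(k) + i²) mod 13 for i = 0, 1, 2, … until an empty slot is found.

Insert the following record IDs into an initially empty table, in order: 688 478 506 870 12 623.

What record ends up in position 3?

Insert 688: h=0, slot 0 empty => index 0.
Insert 478: h=12, slot 12 empty => index 12.
Insert 506: h=0, slot 0 occupied => index 1.
Insert 870: h=0, slots 0,1 occupied => index 4.
Insert 12: h=0, slots 0,1,4 occupied => index 9.
Insert 623: h=0, slots 0,1,4,9 occupied => index 3.
Table: [688, 506, ∅, 623, 870, ∅, ∅, ∅, ∅, 12, ∅, ∅, 478]

623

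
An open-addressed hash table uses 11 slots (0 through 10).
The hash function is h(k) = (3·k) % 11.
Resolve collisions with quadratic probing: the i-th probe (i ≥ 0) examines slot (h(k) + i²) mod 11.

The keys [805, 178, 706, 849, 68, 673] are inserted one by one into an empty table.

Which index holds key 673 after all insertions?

805 hashes to 6; slot 6 is free => place at 6.
178 hashes to 6; 6 taken => place at 7.
706 hashes to 6; 6,7 taken => place at 10.
849 hashes to 6; 6,7,10 taken => place at 4.
68 hashes to 6; 6,7,10,4 taken => place at 0.
673 hashes to 6; 6,7,10,4,0 taken => place at 9.
Table: [68, _, _, _, 849, _, 805, 178, _, 673, 706]

9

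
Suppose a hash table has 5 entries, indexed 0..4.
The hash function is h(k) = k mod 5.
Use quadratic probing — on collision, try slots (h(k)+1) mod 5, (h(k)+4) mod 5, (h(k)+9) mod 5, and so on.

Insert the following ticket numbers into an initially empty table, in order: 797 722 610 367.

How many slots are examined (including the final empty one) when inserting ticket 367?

3

Insert 797: h=2, slot 2 empty -> index 2.
Insert 722: h=2, slot 2 occupied -> index 3.
Insert 610: h=0, slot 0 empty -> index 0.
Insert 367: h=2, slots 2,3 occupied -> index 1.
Table: [610, 367, 797, 722, .]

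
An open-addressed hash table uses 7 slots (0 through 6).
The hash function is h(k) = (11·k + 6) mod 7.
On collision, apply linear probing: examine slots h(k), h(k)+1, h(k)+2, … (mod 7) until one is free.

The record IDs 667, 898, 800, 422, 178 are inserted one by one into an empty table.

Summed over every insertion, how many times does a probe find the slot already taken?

6

667: h=0 → slot 0
898: h=0, probe 0,1 → slot 1
800: h=0, probe 0,1,2 → slot 2
422: h=0, probe 0,1,2,3 → slot 3
178: h=4 → slot 4
Table: [667, 898, 800, 422, 178, —, —]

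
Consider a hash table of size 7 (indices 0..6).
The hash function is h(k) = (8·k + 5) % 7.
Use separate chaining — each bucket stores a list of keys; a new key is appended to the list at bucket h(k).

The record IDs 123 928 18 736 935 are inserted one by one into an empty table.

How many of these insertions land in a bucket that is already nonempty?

3

Insert 123: h=2, bucket 2 empty -> new chain.
Insert 928: h=2, bucket 2 nonempty -> append to chain.
Insert 18: h=2, bucket 2 nonempty -> append to chain.
Insert 736: h=6, bucket 6 empty -> new chain.
Insert 935: h=2, bucket 2 nonempty -> append to chain.
Final buckets:
0: -
1: -
2: 123 -> 928 -> 18 -> 935
3: -
4: -
5: -
6: 736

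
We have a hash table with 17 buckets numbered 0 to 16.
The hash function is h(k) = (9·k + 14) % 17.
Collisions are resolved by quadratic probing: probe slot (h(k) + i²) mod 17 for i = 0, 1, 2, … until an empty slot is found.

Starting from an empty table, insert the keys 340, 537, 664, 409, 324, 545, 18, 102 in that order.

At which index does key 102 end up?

1

Insert 340: h=14, slot 14 empty → index 14.
Insert 537: h=2, slot 2 empty → index 2.
Insert 664: h=6, slot 6 empty → index 6.
Insert 409: h=6, slot 6 occupied → index 7.
Insert 324: h=6, slots 6,7 occupied → index 10.
Insert 545: h=6, slots 6,7,10 occupied → index 15.
Insert 18: h=6, slots 6,7,10,15 occupied → index 5.
Insert 102: h=14, slots 14,15 occupied → index 1.
Table: [., 102, 537, ., ., 18, 664, 409, ., ., 324, ., ., ., 340, 545, .]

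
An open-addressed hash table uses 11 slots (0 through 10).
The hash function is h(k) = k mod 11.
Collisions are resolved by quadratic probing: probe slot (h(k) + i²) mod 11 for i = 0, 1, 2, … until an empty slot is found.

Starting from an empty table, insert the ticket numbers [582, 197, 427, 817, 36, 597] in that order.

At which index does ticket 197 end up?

0

582 hashes to 10; slot 10 is free → place at 10.
197 hashes to 10; 10 taken → place at 0.
427 hashes to 9; slot 9 is free → place at 9.
817 hashes to 3; slot 3 is free → place at 3.
36 hashes to 3; 3 taken → place at 4.
597 hashes to 3; 3,4 taken → place at 7.
Table: [197, _, _, 817, 36, _, _, 597, _, 427, 582]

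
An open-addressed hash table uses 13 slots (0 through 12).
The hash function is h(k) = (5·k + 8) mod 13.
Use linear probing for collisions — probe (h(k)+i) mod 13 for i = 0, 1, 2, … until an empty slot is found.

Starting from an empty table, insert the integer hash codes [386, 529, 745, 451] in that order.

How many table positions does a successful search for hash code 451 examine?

4

386: h=1 => slot 1
529: h=1, probe 1,2 => slot 2
745: h=2, probe 2,3 => slot 3
451: h=1, probe 1,2,3,4 => slot 4
Table: [∅, 386, 529, 745, 451, ∅, ∅, ∅, ∅, ∅, ∅, ∅, ∅]
Lookup 451: h=1, probe 1,2,3,4 → found at 4.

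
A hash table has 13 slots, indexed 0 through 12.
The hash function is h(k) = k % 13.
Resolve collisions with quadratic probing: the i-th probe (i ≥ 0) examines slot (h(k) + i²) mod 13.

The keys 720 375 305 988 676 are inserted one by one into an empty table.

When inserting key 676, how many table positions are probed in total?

2

720: h=5 → slot 5
375: h=11 → slot 11
305: h=6 → slot 6
988: h=0 → slot 0
676: h=0, probe 0,1 → slot 1
Table: [988, 676, _, _, _, 720, 305, _, _, _, _, 375, _]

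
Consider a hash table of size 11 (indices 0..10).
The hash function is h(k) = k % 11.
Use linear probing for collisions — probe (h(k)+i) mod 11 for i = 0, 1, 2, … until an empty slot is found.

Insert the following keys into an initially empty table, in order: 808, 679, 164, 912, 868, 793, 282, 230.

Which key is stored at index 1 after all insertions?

Insert 808: h=5, slot 5 empty -> index 5.
Insert 679: h=8, slot 8 empty -> index 8.
Insert 164: h=10, slot 10 empty -> index 10.
Insert 912: h=10, slot 10 occupied -> index 0.
Insert 868: h=10, slots 10,0 occupied -> index 1.
Insert 793: h=1, slot 1 occupied -> index 2.
Insert 282: h=7, slot 7 empty -> index 7.
Insert 230: h=10, slots 10,0,1,2 occupied -> index 3.
Table: [912, 868, 793, 230, ., 808, ., 282, 679, ., 164]

868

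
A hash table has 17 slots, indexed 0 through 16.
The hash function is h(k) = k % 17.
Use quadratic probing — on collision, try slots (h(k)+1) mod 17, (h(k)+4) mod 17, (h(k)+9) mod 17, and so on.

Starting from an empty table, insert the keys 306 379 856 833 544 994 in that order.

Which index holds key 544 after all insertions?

306: h=0 → slot 0
379: h=5 → slot 5
856: h=6 → slot 6
833: h=0, probe 0,1 → slot 1
544: h=0, probe 0,1,4 → slot 4
994: h=8 → slot 8
Table: [306, 833, -, -, 544, 379, 856, -, 994, -, -, -, -, -, -, -, -]

4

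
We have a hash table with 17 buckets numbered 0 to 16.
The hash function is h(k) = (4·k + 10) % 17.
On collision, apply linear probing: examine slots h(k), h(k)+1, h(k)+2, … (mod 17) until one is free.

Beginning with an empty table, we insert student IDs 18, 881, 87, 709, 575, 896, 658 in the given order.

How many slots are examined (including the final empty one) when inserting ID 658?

3

18: h=14 → slot 14
881: h=15 → slot 15
87: h=1 → slot 1
709: h=7 → slot 7
575: h=15, probe 15,16 → slot 16
896: h=7, probe 7,8 → slot 8
658: h=7, probe 7,8,9 → slot 9
Table: [., 87, ., ., ., ., ., 709, 896, 658, ., ., ., ., 18, 881, 575]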